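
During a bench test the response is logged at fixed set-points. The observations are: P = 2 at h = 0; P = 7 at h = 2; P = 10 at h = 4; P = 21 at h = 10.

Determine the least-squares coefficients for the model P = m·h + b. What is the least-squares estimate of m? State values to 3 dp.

m = 1.857

Entries of XᵀX: Σh·h = 120, Σh = 16, Σ1 = 4.
For XᵀP: Σh·P = 264, ΣP = 40.
Normal equations: [[120, 16]; [16, 4]]·[m, b]ᵀ = [264, 40]ᵀ.
det = 120·4 − 16² = 224.
m = (264·4 − 16·40)/224 = 13/7; b = (120·40 − 16·264)/224 = 18/7.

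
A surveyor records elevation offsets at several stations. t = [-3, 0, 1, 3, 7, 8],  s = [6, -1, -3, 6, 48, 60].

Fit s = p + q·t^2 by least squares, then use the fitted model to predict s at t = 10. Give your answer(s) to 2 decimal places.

ŝ = 97.10

Entries of AᵀA: Σ1 = 6, Σt^2 = 132, Σt^2·t^2 = 6660.
Moment sums: Σs = 116, Σt^2·s = 6297.
Normal equations: [[6, 132]; [132, 6660]]·[p, q]ᵀ = [116, 6297]ᵀ.
Δ = 6·6660 − 132² = 22536.
p = (116·6660 − 132·6297)/22536 = -1629/626; q = (6·6297 − 132·116)/22536 = 3745/3756.
At t = 10: ŝ = (-1629/626)·(1) + (3745/3756)·(100) = 182363/1878.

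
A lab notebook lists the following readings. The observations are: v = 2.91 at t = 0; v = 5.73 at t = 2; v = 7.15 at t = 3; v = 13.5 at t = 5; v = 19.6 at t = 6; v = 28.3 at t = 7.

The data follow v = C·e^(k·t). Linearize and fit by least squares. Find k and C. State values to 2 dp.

Linearized form: ln v = k·t + ln C. From the 6 transformed points,
Σt = 23.0000, Σ(t)² = 123.0000, Σln v = 13.7021, Σt·ln v = 63.6594.
Equations: 123.0000·k + 23.0000·ln C = 63.6594;  23.0000·k + 6·ln C = 13.7021.
Slope k = (n·Σt·ln v − Σt·Σln v)/(n·Σ(t)² − (Σt)²) = (6·63.6594 − 23.0000·13.7021)/209.0000 = 0.31966; ln C = (Σln v − k·Σt)/n = 1.05831, so C = exp(1.05831) = 2.88150.

k = 0.32, C = 2.88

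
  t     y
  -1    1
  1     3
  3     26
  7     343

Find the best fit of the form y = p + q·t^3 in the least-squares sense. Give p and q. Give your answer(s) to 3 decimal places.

p = 1.085, q = 0.996

The normal equations are: 4·p + 370·q = 373;  370·p + 118380·q = 118353.
(Σ1 = 4, Σt^3 = 370, Σt^3·t^3 = 118380, Σy = 373, Σt^3·y = 118353.)
Eliminating q: 118380·(row 1) − 370·(row 2) gives 336620·p = 118380·373 − 370·118353 = 365130, so p = 36513/33662.
Then q = (118353 − 370·(36513/33662))/118380 = 167701/168310.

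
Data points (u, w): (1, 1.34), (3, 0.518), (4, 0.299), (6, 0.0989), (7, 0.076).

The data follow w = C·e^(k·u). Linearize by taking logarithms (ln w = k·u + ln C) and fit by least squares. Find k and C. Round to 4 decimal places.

k = -0.4950, C = 2.1954

Let Y = ln w. Fitting Y = k·u + ln C by least squares:
Sums: Σu = 21.0000, Σ(u)² = 111.0000, Σln w = -6.4631, Σu·ln w = -38.4309.
Normal system: [[111.0000, 21.0000]; [21.0000, 5]]·[k, ln C]ᵀ = [-38.4309, -6.4631]ᵀ.
Slope k = (n·Σu·ln w − Σu·Σln w)/(n·Σ(u)² − (Σu)²) = (5·-38.4309 − 21.0000·-6.4631)/114.0000 = -0.49500; ln C = (Σln w − k·Σu)/n = 0.78638, so C = exp(0.78638) = 2.19543.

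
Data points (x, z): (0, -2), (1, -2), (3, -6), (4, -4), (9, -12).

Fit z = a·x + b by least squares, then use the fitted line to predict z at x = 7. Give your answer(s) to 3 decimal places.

Normal-equation sums: Σx·x = 107, Σx = 17, Σ1 = 5.
Right-hand side: Σx·z = -144, Σz = -26.
MᵀM·[a, b]ᵀ = Mᵀz becomes [[107, 17]; [17, 5]]·[a, b]ᵀ = [-144, -26]ᵀ.
Eliminating b: 5·(row 1) − 17·(row 2) gives 246·a = 5·(-144) − 17·(-26) = -278, so a = -139/123.
Then b = ((-26) − 17·(-139/123))/5 = -167/123.
At x = 7: ẑ = (-139/123)·(7) + (-167/123)·(1) = -380/41.

ẑ = -9.268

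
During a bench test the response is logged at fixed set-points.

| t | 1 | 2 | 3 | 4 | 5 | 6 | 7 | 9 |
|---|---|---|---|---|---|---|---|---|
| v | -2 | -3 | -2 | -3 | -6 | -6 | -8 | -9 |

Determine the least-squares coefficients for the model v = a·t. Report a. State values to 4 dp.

From the data, Σt·t = 221.
For Aᵀv: Σt·v = -229.
So AᵀA·[a]ᵀ = Aᵀv: [[221]]·[a]ᵀ = [-229]ᵀ.
Hence a = -229 / 221 ≈ -1.0362.

a = -1.0362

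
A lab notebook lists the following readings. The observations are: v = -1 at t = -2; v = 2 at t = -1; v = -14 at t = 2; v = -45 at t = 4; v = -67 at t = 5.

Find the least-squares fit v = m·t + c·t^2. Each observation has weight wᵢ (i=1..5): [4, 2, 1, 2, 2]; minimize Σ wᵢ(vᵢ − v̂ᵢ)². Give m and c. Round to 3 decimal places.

m = -3.441, c = -1.978

With design matrix M, MᵀWM = [[104, 352]; [352, 1844]] and MᵀWv = [-1054, -4858]ᵀ.
Determinant 104·1844 − 352² = 67872.
m = ((-1054)·1844 − 352·(-4858))/67872 = -29195/8484; c = (104·(-4858) − 352·(-1054))/67872 = -8389/4242.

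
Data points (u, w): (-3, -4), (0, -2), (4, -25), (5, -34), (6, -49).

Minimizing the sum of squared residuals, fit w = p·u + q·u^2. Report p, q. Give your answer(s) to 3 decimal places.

MᵀM·[p, q]ᵀ = Mᵀw reads: 86·p + 378·q = -552;  378·p + 2258·q = -3050.
Determinant 86·2258 − 378² = 51304.
p = ((-552)·2258 − 378·(-3050))/51304 = -23379/12826; q = (86·(-3050) − 378·(-552))/51304 = -13411/12826.

p = -1.823, q = -1.046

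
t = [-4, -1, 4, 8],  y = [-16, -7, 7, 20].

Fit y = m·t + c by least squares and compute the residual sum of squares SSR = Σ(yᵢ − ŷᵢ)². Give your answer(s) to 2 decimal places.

SSR = 0.69

The normal system XᵀX·[m, c]ᵀ = Xᵀy is [[97, 7]; [7, 4]]·[m, c]ᵀ = [259, 4]ᵀ.
Determinant 97·4 − 7² = 339.
m = (259·4 − 7·4)/339 = 336/113; c = (97·4 − 7·259)/339 = -475/113.
Residuals: 11/113, 20/113, -78/113, 47/113; SSR = 78/113.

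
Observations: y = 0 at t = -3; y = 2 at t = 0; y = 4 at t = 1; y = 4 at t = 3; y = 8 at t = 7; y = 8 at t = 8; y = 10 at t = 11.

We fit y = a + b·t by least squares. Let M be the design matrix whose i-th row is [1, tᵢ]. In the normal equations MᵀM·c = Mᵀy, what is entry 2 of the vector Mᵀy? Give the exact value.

Entry 2 ↔ basis t, so (Mᵀy)_{2} = Σᵢ (t)·yᵢ = (-3)·(0) + (0)·(2) + (1)·(4) + (3)·(4) + (7)·(8) + (8)·(8) + (11)·(10) = 246.

246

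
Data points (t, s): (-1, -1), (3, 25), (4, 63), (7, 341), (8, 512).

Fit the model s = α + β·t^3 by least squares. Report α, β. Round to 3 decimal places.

α = -1.129, β = 1.001

Entries of XᵀX: Σ1 = 5, Σt^3 = 945, Σt^3·t^3 = 384619.
Moment sums: Σs = 940, Σt^3·s = 383815.
Normal equations: [[5, 945]; [945, 384619]]·[α, β]ᵀ = [940, 383815]ᵀ.
det = 5·384619 − 945² = 1030070.
α = (940·384619 − 945·383815)/1030070 = -232663/206014; β = (5·383815 − 945·940)/1030070 = 206155/206014.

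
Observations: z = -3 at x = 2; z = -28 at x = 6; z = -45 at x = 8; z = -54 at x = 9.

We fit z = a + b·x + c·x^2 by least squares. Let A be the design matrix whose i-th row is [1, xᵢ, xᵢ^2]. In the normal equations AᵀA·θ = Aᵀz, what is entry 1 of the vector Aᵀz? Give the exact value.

-130

Entry 1 ↔ basis 1, so (Aᵀz)_{1} = Σᵢ zᵢ = (1)·(-3) + (1)·(-28) + (1)·(-45) + (1)·(-54) = -130.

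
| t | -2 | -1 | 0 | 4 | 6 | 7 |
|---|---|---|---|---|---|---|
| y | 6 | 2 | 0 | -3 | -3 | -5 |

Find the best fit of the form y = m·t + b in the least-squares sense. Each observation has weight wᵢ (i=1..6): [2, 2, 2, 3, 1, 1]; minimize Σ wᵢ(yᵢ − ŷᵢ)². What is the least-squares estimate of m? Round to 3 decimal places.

m = -1.046

From the data, Σwᵢ·t·t = 143, Σwᵢ·t = 19, Σwᵢ·1 = 11.
Moment sums: Σwᵢ·t·y = -117, Σwᵢ·y = -1.
Normal equations: [[143, 19]; [19, 11]]·[m, b]ᵀ = [-117, -1]ᵀ.
det = 143·11 − 19² = 1212.
m = ((-117)·11 − 19·(-1))/1212 = -317/303; b = (143·(-1) − 19·(-117))/1212 = 520/303.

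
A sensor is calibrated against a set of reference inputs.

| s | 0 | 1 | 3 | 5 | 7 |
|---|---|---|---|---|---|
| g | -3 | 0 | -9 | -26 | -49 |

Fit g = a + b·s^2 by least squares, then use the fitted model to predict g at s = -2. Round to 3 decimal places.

ĝ = -4.799

Forming MᵀM = [[5, 84]; [84, 3108]] and Mᵀg = [-87, -3132]ᵀ gives MᵀM·[a, b]ᵀ = Mᵀg.
Eliminating b: 3108·(row 1) − 84·(row 2) gives 8484·a = 3108·(-87) − 84·(-3132) = -7308, so a = -87/101.
Then b = ((-3132) − 84·(-87/101))/3108 = -696/707.
At s = -2: ĝ = (-87/101)·(1) + (-696/707)·(4) = -3393/707.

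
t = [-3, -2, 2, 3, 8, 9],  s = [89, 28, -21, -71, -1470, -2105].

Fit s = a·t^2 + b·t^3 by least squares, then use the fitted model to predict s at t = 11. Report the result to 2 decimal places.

Normal-equation sums: Σt^2·t^2 = 10851, Σt^2·t^3 = 91817, Σt^3·t^3 = 795171.
For Mᵀs: Σt^2·s = -264395, Σt^3·s = -2291897.
Determinant 10851·795171 − 91817² = 198039032.
a = ((-264395)·795171 − 91817·(-2291897))/198039032 = 24483788/24754879; b = (10851·(-2291897) − 91817·(-264395))/198039032 = -74177329/24754879.
At t = 11: ŝ = (24483788/24754879)·(121) + (-74177329/24754879)·(1331) = -95767486551/24754879.

ŝ = -3868.63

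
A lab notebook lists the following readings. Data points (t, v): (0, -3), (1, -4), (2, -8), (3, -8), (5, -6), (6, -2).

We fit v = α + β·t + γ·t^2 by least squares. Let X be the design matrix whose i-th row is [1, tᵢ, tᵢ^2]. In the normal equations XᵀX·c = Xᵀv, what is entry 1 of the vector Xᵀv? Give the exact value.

Entry 1 ↔ basis 1, so (Xᵀv)_{1} = Σᵢ vᵢ = (1)·(-3) + (1)·(-4) + (1)·(-8) + (1)·(-8) + (1)·(-6) + (1)·(-2) = -31.

-31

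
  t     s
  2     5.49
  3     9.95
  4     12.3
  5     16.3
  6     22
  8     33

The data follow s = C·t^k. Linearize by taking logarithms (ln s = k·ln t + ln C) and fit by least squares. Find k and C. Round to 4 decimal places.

k = 1.2560, C = 2.3061

With ln sᵢ as the transformed response and ln tᵢ as the regressor:
XᵀX = [[13.7340, 8.6587]; [8.6587, 6]], rhs = [24.4850, 15.8888]ᵀ  (here Σln t = 8.6587, Σ(ln t)² = 13.7340, Σln s = 15.8888, Σln t·ln s = 24.4850).
Δ = 13.7340·6 − (8.6587)² = 7.4309; k = (24.4850·6 − 8.6587·15.8888)/7.4309 = 1.25602, ln C = (13.7340·15.8888 − 8.6587·24.4850)/7.4309 = 0.83556, so C = exp(0.83556) = 2.30610.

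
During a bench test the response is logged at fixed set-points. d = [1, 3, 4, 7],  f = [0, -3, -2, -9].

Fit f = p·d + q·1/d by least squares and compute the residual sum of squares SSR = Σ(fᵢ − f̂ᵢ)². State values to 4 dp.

SSR = 6.4303

Compute the Gram sums: Σd·d = 75, Σd·1/d = 4, Σ1/d·1/d = 8425/7056.
And Σd·f = -80, Σ1/d·f = -39/14.
Determinant 75·(8425/7056) − 4² = 172993/2352.
p = ((-80)·(8425/7056) − 4·(-39/14))/(172993/2352) = -595376/518979; q = (75·(-39/14) − 4·(-80))/(172993/2352) = 261240/172993.
Residuals: -188344/518979, -10683/172993, 1147616/518979, -615139/518979; SSR = 3337166/518979.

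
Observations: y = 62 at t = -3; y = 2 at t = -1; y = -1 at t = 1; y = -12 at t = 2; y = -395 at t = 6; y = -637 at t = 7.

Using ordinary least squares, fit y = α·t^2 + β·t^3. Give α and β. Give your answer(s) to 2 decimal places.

α = 0.95, β = -1.99

Sums needed: Σt^2·t^2 = 3796, Σt^2·t^3 = 24372, Σt^3·t^3 = 165100.
For Mᵀy: Σt^2·y = -44922, Σt^3·y = -305584.
So MᵀM·[α, β]ᵀ = Mᵀy: [[3796, 24372]; [24372, 165100]]·[α, β]ᵀ = [-44922, -305584]ᵀ.
Determinant 3796·165100 − 24372² = 32725216.
α = ((-44922)·165100 − 24372·(-305584))/32725216 = 3883881/4090652; β = (3796·(-305584) − 24372·(-44922))/32725216 = -8144735/4090652.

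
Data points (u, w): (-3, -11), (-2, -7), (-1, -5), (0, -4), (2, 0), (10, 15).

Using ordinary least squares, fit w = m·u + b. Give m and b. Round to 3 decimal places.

Sums needed: Σu·u = 118, Σu = 6, Σ1 = 6.
For Mᵀw: Σu·w = 202, Σw = -12.
So MᵀM·[m, b]ᵀ = Mᵀw: [[118, 6]; [6, 6]]·[m, b]ᵀ = [202, -12]ᵀ.
Eliminating b: 6·(row 1) − 6·(row 2) gives 672·m = 6·202 − 6·(-12) = 1284, so m = 107/56.
Then b = ((-12) − 6·(107/56))/6 = -219/56.

m = 1.911, b = -3.911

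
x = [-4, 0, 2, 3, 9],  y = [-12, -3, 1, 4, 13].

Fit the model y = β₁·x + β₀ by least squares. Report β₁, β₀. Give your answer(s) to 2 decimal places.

From the data, Σx·x = 110, Σx = 10, Σ1 = 5.
For Mᵀy: Σx·y = 179, Σy = 3.
MᵀM·[β₁, β₀]ᵀ = Mᵀy becomes [[110, 10]; [10, 5]]·[β₁, β₀]ᵀ = [179, 3]ᵀ.
Eliminating β₀: 5·(row 1) − 10·(row 2) gives 450·β₁ = 5·179 − 10·3 = 865, so β₁ = 173/90.
Then β₀ = (3 − 10·(173/90))/5 = -146/45.

β₁ = 1.92, β₀ = -3.24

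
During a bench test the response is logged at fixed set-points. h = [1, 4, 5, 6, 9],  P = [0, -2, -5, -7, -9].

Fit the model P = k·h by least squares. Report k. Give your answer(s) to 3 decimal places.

k = -0.981

Entries of AᵀA: Σh·h = 159.
Moment sums: Σh·P = -156.
So AᵀA·[k]ᵀ = AᵀP: [[159]]·[k]ᵀ = [-156]ᵀ.
Hence k = -156 / 159 ≈ -0.981132.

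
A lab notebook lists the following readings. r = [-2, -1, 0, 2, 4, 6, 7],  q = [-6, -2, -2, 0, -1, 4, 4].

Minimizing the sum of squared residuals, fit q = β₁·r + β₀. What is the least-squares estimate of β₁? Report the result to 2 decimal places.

Sums needed: Σr·r = 110, Σr = 16, Σ1 = 7.
And Σr·q = 62, Σq = -3.
Determinant 110·7 − 16² = 514.
β₁ = (62·7 − 16·(-3))/514 = 241/257; β₀ = (110·(-3) − 16·62)/514 = -661/257.

β₁ = 0.94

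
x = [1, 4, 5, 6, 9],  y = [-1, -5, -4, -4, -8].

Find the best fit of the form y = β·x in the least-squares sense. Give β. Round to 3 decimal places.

β = -0.862

AᵀA·[β]ᵀ = Aᵀy reads: 159·β = -137.
(Σx·x = 159, Σx·y = -137.)
Hence β = -137 / 159 ≈ -0.861635.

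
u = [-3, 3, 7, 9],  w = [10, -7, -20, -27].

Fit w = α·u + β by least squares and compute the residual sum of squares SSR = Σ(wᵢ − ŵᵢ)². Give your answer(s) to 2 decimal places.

MᵀM·[α, β]ᵀ = Mᵀw reads: 148·α + 16·β = -434;  16·α + 4·β = -44.
(Σu·u = 148, Σu = 16, Σ1 = 4, Σu·w = -434, Σw = -44.)
det = 148·4 − 16² = 336.
α = ((-434)·4 − 16·(-44))/336 = -43/14; β = (148·(-44) − 16·(-434))/336 = 9/7.
Residuals: -1/2, 13/14, 3/14, -9/14; SSR = 11/7.

SSR = 1.57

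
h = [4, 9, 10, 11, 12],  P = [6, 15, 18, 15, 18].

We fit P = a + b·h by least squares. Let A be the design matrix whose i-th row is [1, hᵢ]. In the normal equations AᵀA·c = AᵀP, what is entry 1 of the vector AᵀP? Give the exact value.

Entry 1 ↔ basis 1, so (AᵀP)_{1} = Σᵢ Pᵢ = (1)·(6) + (1)·(15) + (1)·(18) + (1)·(15) + (1)·(18) = 72.

72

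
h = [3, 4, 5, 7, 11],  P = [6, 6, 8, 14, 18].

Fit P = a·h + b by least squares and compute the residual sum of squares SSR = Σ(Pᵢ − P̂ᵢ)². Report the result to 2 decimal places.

SSR = 6.30

Normal-equation sums: Σh·h = 220, Σh = 30, Σ1 = 5.
Right-hand side: Σh·P = 378, ΣP = 52.
Normal equations: [[220, 30]; [30, 5]]·[a, b]ᵀ = [378, 52]ᵀ.
Determinant 220·5 − 30² = 200.
a = (378·5 − 30·52)/200 = 33/20; b = (220·52 − 30·378)/200 = 1/2.
Residuals: 11/20, -11/10, -3/4, 39/20, -13/20; SSR = 63/10.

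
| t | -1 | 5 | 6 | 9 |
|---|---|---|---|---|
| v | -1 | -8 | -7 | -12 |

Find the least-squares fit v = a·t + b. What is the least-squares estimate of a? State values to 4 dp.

Forming AᵀA = [[143, 19]; [19, 4]] and Aᵀv = [-189, -28]ᵀ gives AᵀA·[a, b]ᵀ = Aᵀv.
Δ = 143·4 − 19² = 211.
a = ((-189)·4 − 19·(-28))/211 = -224/211; b = (143·(-28) − 19·(-189))/211 = -413/211.

a = -1.0616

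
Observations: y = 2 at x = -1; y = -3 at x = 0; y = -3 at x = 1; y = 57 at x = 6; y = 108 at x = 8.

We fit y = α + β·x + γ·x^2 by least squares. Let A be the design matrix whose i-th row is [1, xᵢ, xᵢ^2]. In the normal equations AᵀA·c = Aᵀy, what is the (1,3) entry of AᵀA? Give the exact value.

Row 1 ↔ basis 1, column 3 ↔ basis x^2, so (AᵀA)_{1,3} = Σᵢ x^2 = (1)·(1) + (1)·(0) + (1)·(1) + (1)·(36) + (1)·(64) = 102.

102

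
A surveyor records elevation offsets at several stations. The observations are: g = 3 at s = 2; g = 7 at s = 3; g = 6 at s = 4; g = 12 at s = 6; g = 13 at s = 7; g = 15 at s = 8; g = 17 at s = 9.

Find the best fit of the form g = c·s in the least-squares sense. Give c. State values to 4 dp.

c = 1.8803

Entries of AᵀA: Σs·s = 259.
Moment sums: Σs·g = 487.
Normal equations: [[259]]·[c]ᵀ = [487]ᵀ.
Hence c = 487 / 259 ≈ 1.88031.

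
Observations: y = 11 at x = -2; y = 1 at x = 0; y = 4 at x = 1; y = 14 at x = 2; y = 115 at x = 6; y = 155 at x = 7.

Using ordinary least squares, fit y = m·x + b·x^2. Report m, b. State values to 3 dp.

From the data, Σx·x = 94, Σx·x^2 = 560, Σx^2·x^2 = 3730.
For Aᵀy: Σx·y = 1785, Σx^2·y = 11839.
Normal equations: [[94, 560]; [560, 3730]]·[m, b]ᵀ = [1785, 11839]ᵀ.
Eliminating b: 3730·(row 1) − 560·(row 2) gives 37020·m = 3730·1785 − 560·11839 = 28210, so m = 2821/3702.
Then b = (11839 − 560·(2821/3702))/3730 = 56633/18510.

m = 0.762, b = 3.060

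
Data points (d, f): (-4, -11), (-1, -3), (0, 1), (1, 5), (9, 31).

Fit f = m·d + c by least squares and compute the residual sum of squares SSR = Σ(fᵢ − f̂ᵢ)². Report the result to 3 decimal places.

SSR = 2.009

Forming MᵀM = [[99, 5]; [5, 5]] and Mᵀf = [331, 23]ᵀ gives MᵀM·[m, c]ᵀ = Mᵀf.
Δ = 99·5 − 5² = 470.
m = (331·5 − 5·23)/470 = 154/47; c = (99·23 − 5·331)/470 = 311/235.
Residuals: 184/235, -246/235, -76/235, 2/5, 44/235; SSR = 472/235.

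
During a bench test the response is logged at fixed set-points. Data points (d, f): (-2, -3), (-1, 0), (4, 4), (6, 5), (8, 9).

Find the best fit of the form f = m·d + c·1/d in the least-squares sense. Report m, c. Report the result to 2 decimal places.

XᵀX·[m, c]ᵀ = Xᵀf reads: 121·m + 5·c = 124;  5·m + (781/576)·c = 107/24.
(Σd·d = 121, Σd·1/d = 5, Σ1/d·1/d = 781/576, Σd·f = 124, Σ1/d·f = 107/24.)
Eliminating c: (781/576)·(row 1) − 5·(row 2) gives (80101/576)·m = (781/576)·124 − 5·(107/24) = 21001/144, so m = 84004/80101.
Then c = ((107/24) − 5·(84004/80101))/(781/576) = -46392/80101.

m = 1.05, c = -0.58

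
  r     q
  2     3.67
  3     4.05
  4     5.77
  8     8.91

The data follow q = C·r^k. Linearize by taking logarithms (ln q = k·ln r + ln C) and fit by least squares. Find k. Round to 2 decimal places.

Linearized form: ln q = k·ln r + ln C. From the 4 transformed points,
Over the data: Σln r = 5.2575, Σ(ln r)² = 7.9333, Σln q = 6.6388, Σln r·ln q = 9.4157.
Normal system: [[7.9333, 5.2575]; [5.2575, 4]]·[k, ln C]ᵀ = [9.4157, 6.6388]ᵀ.
Slope k = (n·Σln r·ln q − Σln r·Σln q)/(n·Σ(ln r)² − (Σln r)²) = (4·9.4157 − 5.2575·6.6388)/4.0919 = 0.67439; ln C = (Σln q − k·Σln r)/n = 0.77329.

k = 0.67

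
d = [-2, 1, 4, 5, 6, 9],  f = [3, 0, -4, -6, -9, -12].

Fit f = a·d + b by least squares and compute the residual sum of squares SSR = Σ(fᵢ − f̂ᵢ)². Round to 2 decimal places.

Setting ∂/∂a … = 0 gives: 163·a + 23·b = -214;  23·a + 6·b = -28.
Determinant 163·6 − 23² = 449.
a = ((-214)·6 − 23·(-28))/449 = -640/449; b = (163·(-28) − 23·(-214))/449 = 358/449.
Residuals: -291/449, 282/449, 406/449, 148/449, -559/449, 14/449; SSR = 1478/449.

SSR = 3.29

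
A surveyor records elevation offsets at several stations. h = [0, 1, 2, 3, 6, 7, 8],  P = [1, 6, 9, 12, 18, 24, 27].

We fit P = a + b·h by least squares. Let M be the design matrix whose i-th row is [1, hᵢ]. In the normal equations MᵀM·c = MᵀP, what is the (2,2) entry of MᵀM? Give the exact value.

Row 2 ↔ basis h, column 2 ↔ basis h, so (MᵀM)_{2,2} = Σᵢ (h)·(h) = (0)·(0) + (1)·(1) + (2)·(2) + (3)·(3) + (6)·(6) + (7)·(7) + (8)·(8) = 163.

163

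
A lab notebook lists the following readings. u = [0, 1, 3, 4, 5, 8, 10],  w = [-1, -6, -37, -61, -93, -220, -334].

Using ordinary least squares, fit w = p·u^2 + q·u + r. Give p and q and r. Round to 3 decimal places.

p = -3.009, q = -3.323, r = -0.297

Setting ∂/∂p … = 0 gives: 15059·p + 1729·q + 215·r = -51120;  1729·p + 215·q + 31·r = -5926;  215·p + 31·q + 7·r = -752.
(Σu^2·u^2 = 15059, Σu^2·u = 1729, Σu^2 = 215, Σu·u = 215, Σu = 31, Σ1 = 7, Σu^2·w = -51120, Σu·w = -5926, Σw = -752.)
Inverting the 3×3 Gram matrix, [p, q, r]ᵀ = [-282235/93801, -311710/93801, -9277/31267]ᵀ.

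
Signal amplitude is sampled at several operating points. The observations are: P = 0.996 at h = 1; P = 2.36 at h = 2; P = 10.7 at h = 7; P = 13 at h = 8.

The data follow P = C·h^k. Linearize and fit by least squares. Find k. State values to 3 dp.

k = 1.227

Let Y = ln P. Fitting Y = k·ln h + ln C by least squares:
Σln h = 4.7185, Σ(ln h)² = 8.5911, Σln P = 5.7898, Σln h·ln P = 10.5411.
Normal system: [[8.5911, 4.7185]; [4.7185, 4]]·[k, ln C]ᵀ = [10.5411, 5.7898]ᵀ.
Solving (det = 12.1002): k = 1.22685, ln C = 0.00024.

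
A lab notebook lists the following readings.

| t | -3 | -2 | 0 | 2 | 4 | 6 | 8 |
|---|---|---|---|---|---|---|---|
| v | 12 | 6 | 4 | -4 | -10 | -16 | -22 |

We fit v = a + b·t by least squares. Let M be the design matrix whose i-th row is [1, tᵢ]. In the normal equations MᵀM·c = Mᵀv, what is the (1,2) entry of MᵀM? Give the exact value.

Row 1 ↔ basis 1, column 2 ↔ basis t, so (MᵀM)_{1,2} = Σᵢ t = (1)·(-3) + (1)·(-2) + (1)·(0) + (1)·(2) + (1)·(4) + (1)·(6) + (1)·(8) = 15.

15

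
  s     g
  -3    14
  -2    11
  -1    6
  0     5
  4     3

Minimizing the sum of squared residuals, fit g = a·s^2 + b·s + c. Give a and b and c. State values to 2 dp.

a = 0.40, b = -2.00, c = 4.58

Entries of XᵀX: Σs^2·s^2 = 354, Σs^2·s = 28, Σs^2 = 30, Σs·s = 30, Σs = -2, Σ1 = 5.
Moment sums: Σs^2·g = 224, Σs·g = -58, Σg = 39.
So XᵀX·[a, b, c]ᵀ = Xᵀg: [[354, 28, 30]; [28, 30, -2]; [30, -2, 5]]·[a, b, c]ᵀ = [224, -58, 39]ᵀ.
Inverting the 3×3 Gram matrix, [a, b, c]ᵀ = [1755/4351, -8722/4351, 19919/4351]ᵀ.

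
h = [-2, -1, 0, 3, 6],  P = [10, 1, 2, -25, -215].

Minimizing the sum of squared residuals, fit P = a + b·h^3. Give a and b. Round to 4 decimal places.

a = 1.4944, b = -1.0020

Compute the Gram sums: Σ1 = 5, Σh^3 = 234, Σh^3·h^3 = 47450.
Right-hand side: ΣP = -227, Σh^3·P = -47196.
XᵀX·[a, b]ᵀ = XᵀP becomes [[5, 234]; [234, 47450]]·[a, b]ᵀ = [-227, -47196]ᵀ.
Eliminating b: 47450·(row 1) − 234·(row 2) gives 182494·a = 47450·(-227) − 234·(-47196) = 272714, so a = 10489/7019.
Then b = ((-47196) − 234·(10489/7019))/47450 = -91431/91247.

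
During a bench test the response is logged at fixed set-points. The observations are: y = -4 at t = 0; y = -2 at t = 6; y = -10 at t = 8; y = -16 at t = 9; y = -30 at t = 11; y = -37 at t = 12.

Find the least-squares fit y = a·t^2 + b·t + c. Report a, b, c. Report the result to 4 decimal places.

With design matrix X, XᵀX = [[47330, 4516, 446]; [4516, 446, 46]; [446, 46, 6]] and Xᵀy = [-10966, -1010, -99]ᵀ.
Inverting the 3×3 Gram matrix, [a, b, c]ᵀ = [-877/1722, 28369/8610, -11203/2870]ᵀ.

a = -0.5093, b = 3.2949, c = -3.9035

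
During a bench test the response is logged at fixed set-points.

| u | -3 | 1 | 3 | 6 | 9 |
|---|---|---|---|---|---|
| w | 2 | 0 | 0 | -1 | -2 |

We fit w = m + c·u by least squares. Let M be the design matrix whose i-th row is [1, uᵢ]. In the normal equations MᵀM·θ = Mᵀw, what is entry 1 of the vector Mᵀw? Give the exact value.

Entry 1 ↔ basis 1, so (Mᵀw)_{1} = Σᵢ wᵢ = (1)·(2) + (1)·(0) + (1)·(0) + (1)·(-1) + (1)·(-2) = -1.

-1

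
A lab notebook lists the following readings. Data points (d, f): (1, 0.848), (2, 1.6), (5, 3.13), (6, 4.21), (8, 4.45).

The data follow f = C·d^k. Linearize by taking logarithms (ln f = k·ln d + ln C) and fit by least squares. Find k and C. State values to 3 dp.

k = 0.818, C = 0.874

With ln fᵢ as the transformed response and ln dᵢ as the regressor:
Σln d = 6.1738, Σ(ln d)² = 10.6052, Σln f = 4.3765, Σln d·ln f = 7.8422.
Equations: 10.6052·k + 6.1738·ln C = 7.8422;  6.1738·k + 5·ln C = 4.3765.
Δ = 10.6052·5 − (6.1738)² = 14.9105; k = (7.8422·5 − 6.1738·4.3765)/14.9105 = 0.81763, ln C = (10.6052·4.3765 − 6.1738·7.8422)/14.9105 = -0.13427, so C = exp(-0.13427) = 0.87436.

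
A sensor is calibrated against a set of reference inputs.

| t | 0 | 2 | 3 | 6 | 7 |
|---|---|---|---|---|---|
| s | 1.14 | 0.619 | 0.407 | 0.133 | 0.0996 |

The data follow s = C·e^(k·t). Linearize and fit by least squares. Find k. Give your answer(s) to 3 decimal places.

k = -0.357

Linearized form: ln s = k·t + ln C. From the 5 transformed points,
Σt = 18.0000, Σ(t)² = 98.0000, Σln s = -5.5716, Σt·ln s = -31.9067.
Normal system: [[98.0000, 18.0000]; [18.0000, 5]]·[k, ln C]ᵀ = [-31.9067, -5.5716]ᵀ.
Solving (det = 166.0000): k = -0.35690, ln C = 0.17053.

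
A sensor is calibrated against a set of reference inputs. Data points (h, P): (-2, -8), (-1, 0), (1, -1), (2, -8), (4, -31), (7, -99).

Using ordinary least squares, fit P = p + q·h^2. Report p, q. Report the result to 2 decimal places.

Compute the Gram sums: Σ1 = 6, Σh^2 = 75, Σh^2·h^2 = 2691.
Right-hand side: ΣP = -147, Σh^2·P = -5412.
AᵀA·[p, q]ᵀ = AᵀP becomes [[6, 75]; [75, 2691]]·[p, q]ᵀ = [-147, -5412]ᵀ.
Determinant 6·2691 − 75² = 10521.
p = ((-147)·2691 − 75·(-5412))/10521 = 1147/1169; q = (6·(-5412) − 75·(-147))/10521 = -2383/1169.

p = 0.98, q = -2.04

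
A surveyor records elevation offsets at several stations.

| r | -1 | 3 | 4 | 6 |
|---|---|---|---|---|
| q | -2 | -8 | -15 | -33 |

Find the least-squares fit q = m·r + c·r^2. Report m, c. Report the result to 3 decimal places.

Entries of XᵀX: Σr·r = 62, Σr·r^2 = 306, Σr^2·r^2 = 1634.
Right-hand side: Σr·q = -280, Σr^2·q = -1502.
XᵀX·[m, c]ᵀ = Xᵀq becomes [[62, 306]; [306, 1634]]·[m, c]ᵀ = [-280, -1502]ᵀ.
Δ = 62·1634 − 306² = 7672.
m = ((-280)·1634 − 306·(-1502))/7672 = 523/1918; c = (62·(-1502) − 306·(-280))/7672 = -1861/1918.

m = 0.273, c = -0.970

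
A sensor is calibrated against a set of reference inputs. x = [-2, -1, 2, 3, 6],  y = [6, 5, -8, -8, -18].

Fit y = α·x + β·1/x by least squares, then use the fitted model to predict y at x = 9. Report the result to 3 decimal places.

From the data, Σx·x = 54, Σx·1/x = 5, Σ1/x·1/x = 59/36.
For Aᵀy: Σx·y = -165, Σ1/x·y = -53/3.
AᵀA·[α, β]ᵀ = Aᵀy becomes [[54, 5]; [5, 59/36]]·[α, β]ᵀ = [-165, -53/3]ᵀ.
Δ = 54·(59/36) − 5² = 127/2.
α = ((-165)·(59/36) − 5·(-53/3))/(127/2) = -2185/762; β = (54·(-53/3) − 5·(-165))/(127/2) = -258/127.
At x = 9: ŷ = (-2185/762)·(9) + (-258/127)·(1/9) = -19837/762.

ŷ = -26.033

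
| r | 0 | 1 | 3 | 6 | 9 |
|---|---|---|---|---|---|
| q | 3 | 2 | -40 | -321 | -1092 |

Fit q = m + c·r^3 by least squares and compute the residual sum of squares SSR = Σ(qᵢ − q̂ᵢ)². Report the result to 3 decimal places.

SSR = 5.710

Normal-equation sums: Σ1 = 5, Σr^3 = 973, Σr^3·r^3 = 578827.
Right-hand side: Σq = -1448, Σr^3·q = -866482.
Normal equations: [[5, 973]; [973, 578827]]·[m, c]ᵀ = [-1448, -866482]ᵀ.
det = 5·578827 − 973² = 1947406.
m = ((-1448)·578827 − 973·(-866482))/1947406 = 2472745/973703; c = (5·(-866482) − 973·(-1448))/1947406 = -1461753/973703.
Residuals: 448364/973703, 936414/973703, -1953534/973703, 707240/973703, -138484/973703; SSR = 5559768/973703.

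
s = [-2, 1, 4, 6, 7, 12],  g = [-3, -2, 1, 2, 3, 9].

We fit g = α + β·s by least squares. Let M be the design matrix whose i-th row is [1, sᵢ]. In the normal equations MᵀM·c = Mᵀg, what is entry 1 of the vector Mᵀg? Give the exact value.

Entry 1 ↔ basis 1, so (Mᵀg)_{1} = Σᵢ gᵢ = (1)·(-3) + (1)·(-2) + (1)·(1) + (1)·(2) + (1)·(3) + (1)·(9) = 10.

10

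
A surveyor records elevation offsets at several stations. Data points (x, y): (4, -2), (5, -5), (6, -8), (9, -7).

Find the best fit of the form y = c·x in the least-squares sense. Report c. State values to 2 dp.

c = -0.91

Compute the Gram sums: Σx·x = 158.
And Σx·y = -144.
MᵀM·[c]ᵀ = Mᵀy becomes [[158]]·[c]ᵀ = [-144]ᵀ.
c = (-144)/158 = -0.911392.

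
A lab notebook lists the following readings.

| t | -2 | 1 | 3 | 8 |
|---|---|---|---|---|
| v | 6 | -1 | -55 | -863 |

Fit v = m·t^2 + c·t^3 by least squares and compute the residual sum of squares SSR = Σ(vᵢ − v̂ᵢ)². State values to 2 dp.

Forming AᵀA = [[4194, 32980]; [32980, 262938]] and Aᵀv = [-55704, -443390]ᵀ gives AᵀA·[m, c]ᵀ = Aᵀv.
Eliminating c: 262938·(row 1) − 32980·(row 2) gives 15081572·m = 262938·(-55704) − 32980·(-443390) = -23696152, so m = -5924038/3770393.
Then c = ((-443390) − 32980·(-5924038/3770393))/262938 = -5614935/3770393.
Residuals: 1399030/3770393, 7768580/3770393, -2452028/3770393, 12363/342763; SSR = 18125181/3770393.

SSR = 4.81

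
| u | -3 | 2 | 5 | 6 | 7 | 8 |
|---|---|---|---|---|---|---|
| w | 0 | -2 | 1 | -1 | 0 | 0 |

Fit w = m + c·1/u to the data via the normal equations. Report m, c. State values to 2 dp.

Sums needed: Σ1 = 6, Σ1/u = 673/840, Σ1/u·1/u = 328049/705600.
And Σw = -2, Σ1/u·w = -29/30.
MᵀM·[m, c]ᵀ = Mᵀw becomes [[6, 673/840]; [673/840, 328049/705600]]·[m, c]ᵀ = [-2, -29/30]ᵀ.
Eliminating c: (328049/705600)·(row 1) − (673/840)·(row 2) gives (303073/141120)·m = (328049/705600)·(-2) − (673/840)·(-29/30) = -54811/352800, so m = -109622/1515365.
Then c = ((-29/30) − (673/840)·(-109622/1515365))/(328049/705600) = -592368/303073.

m = -0.07, c = -1.95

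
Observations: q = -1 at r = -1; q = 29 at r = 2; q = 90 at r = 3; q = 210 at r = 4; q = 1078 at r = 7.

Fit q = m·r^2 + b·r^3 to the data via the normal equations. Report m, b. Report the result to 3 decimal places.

Normal-equation sums: Σr^2·r^2 = 2755, Σr^2·r^3 = 18105, Σr^3·r^3 = 122539.
Right-hand side: Σr^2·q = 57107, Σr^3·q = 385857.
So XᵀX·[m, b]ᵀ = Xᵀq: [[2755, 18105]; [18105, 122539]]·[m, b]ᵀ = [57107, 385857]ᵀ.
Eliminating b: 122539·(row 1) − 18105·(row 2) gives 9803920·m = 122539·57107 − 18105·385857 = 11893688, so m = 1486711/1225490.
Then b = (385857 − 18105·(1486711/1225490))/122539 = 727845/245098.

m = 1.213, b = 2.970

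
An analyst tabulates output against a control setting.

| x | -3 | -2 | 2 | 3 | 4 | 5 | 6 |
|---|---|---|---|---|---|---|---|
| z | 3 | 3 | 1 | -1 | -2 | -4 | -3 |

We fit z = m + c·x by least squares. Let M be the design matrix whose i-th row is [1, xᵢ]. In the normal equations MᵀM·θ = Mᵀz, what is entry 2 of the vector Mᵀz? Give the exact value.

Entry 2 ↔ basis x, so (Mᵀz)_{2} = Σᵢ (x)·zᵢ = (-3)·(3) + (-2)·(3) + (2)·(1) + (3)·(-1) + (4)·(-2) + (5)·(-4) + (6)·(-3) = -62.

-62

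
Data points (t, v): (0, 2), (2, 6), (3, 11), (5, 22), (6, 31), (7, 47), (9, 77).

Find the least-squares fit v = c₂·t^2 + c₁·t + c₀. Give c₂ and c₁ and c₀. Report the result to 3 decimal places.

The normal equations are: 10980·c₂ + 1448·c₁ + 204·c₀ = 10329;  1448·c₂ + 204·c₁ + 32·c₀ = 1363;  204·c₂ + 32·c₁ + 7·c₀ = 196.
(Σt^2·t^2 = 10980, Σt^2·t = 1448, Σt^2 = 204, Σt·t = 204, Σt = 32, Σ1 = 7, Σt^2·v = 10329, Σt·v = 1363, Σv = 196.)
Row-reducing yields c₂ = 45083/43604, c₁ = -4527/3964, c₀ = 33677/10901.

c₂ = 1.034, c₁ = -1.142, c₀ = 3.089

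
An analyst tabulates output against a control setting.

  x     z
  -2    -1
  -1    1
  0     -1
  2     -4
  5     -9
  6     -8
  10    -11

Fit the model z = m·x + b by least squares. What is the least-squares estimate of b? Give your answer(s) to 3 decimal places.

With design matrix A, AᵀA = [[170, 20]; [20, 7]] and Aᵀz = [-210, -33]ᵀ.
Eliminating b: 7·(row 1) − 20·(row 2) gives 790·m = 7·(-210) − 20·(-33) = -810, so m = -81/79.
Then b = ((-33) − 20·(-81/79))/7 = -141/79.

b = -1.785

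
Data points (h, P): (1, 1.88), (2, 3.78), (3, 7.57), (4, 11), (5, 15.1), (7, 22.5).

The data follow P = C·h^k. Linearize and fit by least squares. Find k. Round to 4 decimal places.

k = 1.3144

Let Y = ln P. Fitting Y = k·ln h + ln C by least squares:
Σln h = 6.7334, Σ(ln h)² = 9.9861, Σln P = 12.2113, Σln h·ln P = 16.8974.
Equations: 9.9861·k + 6.7334·ln C = 16.8974;  6.7334·k + 6·ln C = 12.2113.
Slope k = (n·Σln h·ln P − Σln h·Σln P)/(n·Σ(ln h)² − (Σln h)²) = (6·16.8974 − 6.7334·12.2113)/14.5777 = 1.31441; ln C = (Σln P − k·Σln h)/n = 0.56014.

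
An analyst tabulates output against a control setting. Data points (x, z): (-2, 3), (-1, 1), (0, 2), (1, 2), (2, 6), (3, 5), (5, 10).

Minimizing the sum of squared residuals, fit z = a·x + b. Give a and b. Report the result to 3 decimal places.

From the data, Σx·x = 44, Σx = 8, Σ1 = 7.
For Mᵀz: Σx·z = 72, Σz = 29.
MᵀM·[a, b]ᵀ = Mᵀz becomes [[44, 8]; [8, 7]]·[a, b]ᵀ = [72, 29]ᵀ.
Δ = 44·7 − 8² = 244.
a = (72·7 − 8·29)/244 = 68/61; b = (44·29 − 8·72)/244 = 175/61.

a = 1.115, b = 2.869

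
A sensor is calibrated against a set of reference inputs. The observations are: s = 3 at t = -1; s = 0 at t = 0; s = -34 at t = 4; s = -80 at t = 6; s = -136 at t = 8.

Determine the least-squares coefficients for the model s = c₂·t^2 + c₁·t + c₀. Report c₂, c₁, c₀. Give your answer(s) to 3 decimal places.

c₂ = -1.954, c₁ = -1.672, c₀ = 2.003

From the data, Σt^2·t^2 = 5649, Σt^2·t = 791, Σt^2 = 117, Σt·t = 117, Σt = 17, Σ1 = 5.
Right-hand side: Σt^2·s = -12125, Σt·s = -1707, Σs = -247.
Inverting the 3×3 Gram matrix, [c₂, c₁, c₀]ᵀ = [-43316/22171, -37075/22171, 44402/22171]ᵀ.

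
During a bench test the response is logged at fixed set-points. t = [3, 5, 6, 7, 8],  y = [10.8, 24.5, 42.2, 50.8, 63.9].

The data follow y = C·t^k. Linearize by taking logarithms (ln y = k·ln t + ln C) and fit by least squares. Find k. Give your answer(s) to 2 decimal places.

Linearized form: ln y = k·ln t + ln C. From the 5 transformed points,
Σln t = 8.5252, Σ(ln t)² = 15.1183, Σln y = 17.4059, Σln t·ln y = 30.7560.
Normal system: [[15.1183, 8.5252]; [8.5252, 5]]·[k, ln C]ᵀ = [30.7560, 17.4059]ᵀ.
Slope k = (n·Σln t·ln y − Σln t·Σln y)/(n·Σ(ln t)² − (Σln t)²) = (5·30.7560 − 8.5252·17.4059)/2.9130 = 1.85111; ln C = (Σln y − k·Σln t)/n = 0.32497.

k = 1.85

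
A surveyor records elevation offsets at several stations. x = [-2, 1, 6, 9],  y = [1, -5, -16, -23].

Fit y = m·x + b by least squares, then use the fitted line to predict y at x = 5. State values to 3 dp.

Forming AᵀA = [[122, 14]; [14, 4]] and Aᵀy = [-310, -43]ᵀ gives AᵀA·[m, b]ᵀ = Aᵀy.
Determinant 122·4 − 14² = 292.
m = ((-310)·4 − 14·(-43))/292 = -319/146; b = (122·(-43) − 14·(-310))/292 = -453/146.
At x = 5: ŷ = (-319/146)·(5) + (-453/146)·(1) = -1024/73.

ŷ = -14.027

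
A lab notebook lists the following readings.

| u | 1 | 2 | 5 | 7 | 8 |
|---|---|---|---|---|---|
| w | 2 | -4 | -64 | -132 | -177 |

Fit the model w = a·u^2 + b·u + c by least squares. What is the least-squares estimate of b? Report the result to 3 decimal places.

XᵀX·[a, b, c]ᵀ = Xᵀw reads: 7139·a + 989·b + 143·c = -19410;  989·a + 143·b + 23·c = -2666;  143·a + 23·b + 5·c = -375.
(Σu^2·u^2 = 7139, Σu^2·u = 989, Σu^2 = 143, Σu·u = 143, Σu = 23, Σ1 = 5, Σu^2·w = -19410, Σu·w = -2666, Σw = -375.)
Row-reducing yields a = -3173/1038, b = 1993/1038, c = 1865/519.

b = 1.920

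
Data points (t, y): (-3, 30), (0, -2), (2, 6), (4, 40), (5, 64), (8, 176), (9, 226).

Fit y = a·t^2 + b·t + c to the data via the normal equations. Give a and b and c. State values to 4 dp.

a = 3.0020, b = -1.7027, c = -2.1179

Compute the Gram sums: Σt^2·t^2 = 11635, Σt^2·t = 1411, Σt^2 = 199, Σt·t = 199, Σt = 25, Σ1 = 7.
Right-hand side: Σt^2·y = 32104, Σt·y = 3844, Σy = 540.
Normal equations: [[11635, 1411, 199]; [1411, 199, 25]; [199, 25, 7]]·[a, b, c]ᵀ = [32104, 3844, 540]ᵀ.
Row-reducing yields a = 289712/96507, b = -164326/96507, c = -204394/96507.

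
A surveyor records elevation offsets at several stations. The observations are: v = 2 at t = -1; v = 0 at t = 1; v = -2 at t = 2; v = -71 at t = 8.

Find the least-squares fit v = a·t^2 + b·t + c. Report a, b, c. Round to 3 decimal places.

Sums needed: Σt^2·t^2 = 4114, Σt^2·t = 520, Σt^2 = 70, Σt·t = 70, Σt = 10, Σ1 = 4.
And Σt^2·v = -4550, Σt·v = -574, Σv = -71.
XᵀX·[a, b, c]ᵀ = Xᵀv becomes [[4114, 520, 70]; [520, 70, 10]; [70, 10, 4]]·[a, b, c]ᵀ = [-4550, -574, -71]ᵀ.
Row-reducing yields a = -803/732, b = -489/1220, c = 1793/732.

a = -1.097, b = -0.401, c = 2.449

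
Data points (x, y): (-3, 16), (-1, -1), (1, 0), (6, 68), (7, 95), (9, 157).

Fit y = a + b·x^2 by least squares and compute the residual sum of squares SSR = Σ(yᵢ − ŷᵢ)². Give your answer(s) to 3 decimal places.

SSR = 1.926

Entries of MᵀM: Σ1 = 6, Σx^2 = 177, Σx^2·x^2 = 10341.
And Σy = 335, Σx^2·y = 19963.
Δ = 6·10341 − 177² = 30717.
a = (335·10341 − 177·19963)/30717 = -23072/10239; b = (6·19963 − 177·335)/30717 = 20161/10239.
Residuals: 5447/10239, -7328/10239, 2911/10239, -6472/10239, 7888/10239, -2446/10239; SSR = 6574/3413.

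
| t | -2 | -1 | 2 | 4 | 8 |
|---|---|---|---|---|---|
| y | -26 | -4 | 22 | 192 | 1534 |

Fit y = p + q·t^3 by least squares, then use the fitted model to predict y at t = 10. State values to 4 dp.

ŷ = 2997.6365

AᵀA·[p, q]ᵀ = Aᵀy reads: 5·p + 575·q = 1718;  575·p + 266369·q = 798084.
Eliminating q: 266369·(row 1) − 575·(row 2) gives 1001220·p = 266369·1718 − 575·798084 = -1276358, so p = -638179/500610.
Then q = (798084 − 575·(-638179/500610))/266369 = 300257/100122.
At t = 10: ŷ = (-638179/500610)·(1) + (300257/100122)·(1000) = 500215607/166870.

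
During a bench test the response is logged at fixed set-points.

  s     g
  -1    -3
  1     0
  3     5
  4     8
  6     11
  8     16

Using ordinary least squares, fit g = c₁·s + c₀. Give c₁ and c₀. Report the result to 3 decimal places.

Compute the Gram sums: Σs·s = 127, Σs = 21, Σ1 = 6.
For Aᵀg: Σs·g = 244, Σg = 37.
So AᵀA·[c₁, c₀]ᵀ = Aᵀg: [[127, 21]; [21, 6]]·[c₁, c₀]ᵀ = [244, 37]ᵀ.
Determinant 127·6 − 21² = 321.
c₁ = (244·6 − 21·37)/321 = 229/107; c₀ = (127·37 − 21·244)/321 = -425/321.

c₁ = 2.140, c₀ = -1.324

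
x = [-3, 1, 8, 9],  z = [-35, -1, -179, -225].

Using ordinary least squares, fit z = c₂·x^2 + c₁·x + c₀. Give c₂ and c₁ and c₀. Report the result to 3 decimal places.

Normal-equation sums: Σx^2·x^2 = 10739, Σx^2·x = 1215, Σx^2 = 155, Σx·x = 155, Σx = 15, Σ1 = 4.
For Aᵀz: Σx^2·z = -29997, Σx·z = -3353, Σz = -440.
AᵀA·[c₂, c₁, c₀]ᵀ = Aᵀz becomes [[10739, 1215, 155]; [1215, 155, 15]; [155, 15, 4]]·[c₂, c₁, c₀]ᵀ = [-29997, -3353, -440]ᵀ.
Row-reducing yields c₂ = -4981/1643, c₁ = 18161/8215, c₀ = -1337/1643.

c₂ = -3.032, c₁ = 2.211, c₀ = -0.814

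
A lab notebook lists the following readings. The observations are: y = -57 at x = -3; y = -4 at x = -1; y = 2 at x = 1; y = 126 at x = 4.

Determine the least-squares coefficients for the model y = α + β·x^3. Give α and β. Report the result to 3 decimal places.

α = -1.791, β = 2.004

Forming MᵀM = [[4, 37]; [37, 4827]] and Mᵀy = [67, 9609]ᵀ gives MᵀM·[α, β]ᵀ = Mᵀy.
Determinant 4·4827 − 37² = 17939.
α = (67·4827 − 37·9609)/17939 = -32124/17939; β = (4·9609 − 37·67)/17939 = 35957/17939.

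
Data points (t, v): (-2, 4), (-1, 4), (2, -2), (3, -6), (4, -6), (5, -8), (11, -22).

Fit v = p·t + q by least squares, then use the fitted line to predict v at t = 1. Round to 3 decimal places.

Forming XᵀX = [[180, 22]; [22, 7]] and Xᵀv = [-340, -36]ᵀ gives XᵀX·[p, q]ᵀ = Xᵀv.
Δ = 180·7 − 22² = 776.
p = ((-340)·7 − 22·(-36))/776 = -397/194; q = (180·(-36) − 22·(-340))/776 = 125/97.
At t = 1: v̂ = (-397/194)·(1) + (125/97)·(1) = -147/194.

v̂ = -0.758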